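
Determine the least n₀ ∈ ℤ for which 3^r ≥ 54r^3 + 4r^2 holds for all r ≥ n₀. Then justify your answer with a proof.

At r = 9: 19683 < 39690, so the inequality fails and n₀ ≥ 10. We prove 3^r ≥ 54r^3 + 4r^2 for all r ≥ 10.
Base step (r = 10): 3^r = 59049 and 54r^3 + 4r^2 = 54400, so 59049 ≥ 54400.
Inductive step: assume the claim holds for r = j, so 3^j ≥ 54j^3 + 4j^2.
Then 3^(j + 1) = 3·(3^j) ≥ 3·(54j^3 + 4j^2).
Also, for j ≥ 10 we have 3·(54j^3 + 4j^2) ≥ 54(j+1)^3 + 4(j+1)^2, since 3·(54j^3 + 4j^2) − (54(j+1)^3 + 4(j+1)^2) = 108j^3 - 154j^2 - 170j - 58, which is nonnegative for all j ≥ 10.
Combining, 3^(j + 1) ≥ 54(j+1)^3 + 4(j+1)^2.
Hence, by induction on r, the claim holds for every r ≥ 10.
Hence the smallest such n₀ is 10.

n₀ = 10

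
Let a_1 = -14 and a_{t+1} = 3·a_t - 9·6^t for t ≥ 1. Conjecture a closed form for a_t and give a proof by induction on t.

a_t = 4·3^(t - 1) - 3·6^t

Computing the first terms: a_1 = -14, a_2 = -96, a_3 = -612. This suggests a_t = 4·3^(t - 1) - 3·6^t.
Base case (t = 1): the formula gives -14 = -14 = a_1.
Inductive step: assume the claim holds for t = m, so a_m = 4·3^(m - 1) - 3·6^m.
Then a_{m+1} = 3·a_m - 9·6^m = 3·(4·3^(m - 1) - 3·6^m) - 9·6^m = 4·3^m - 3·6^(m + 1) = 4·3^((m+1) - 1) - 3·6^(m+1),
which is the claimed formula at t = m+1.
Hence, by induction on t, the claim holds for every t ≥ 1.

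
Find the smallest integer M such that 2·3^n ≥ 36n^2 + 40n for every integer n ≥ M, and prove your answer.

M = 7

At n = 6: 1458 < 1536, so the inequality fails and M ≥ 7. We prove 2·3^n ≥ 36n^2 + 40n for all n ≥ 7.
Base step (n = 7): 2·3^n = 4374 and 36n^2 + 40n = 2044, so 4374 ≥ 2044.
Inductive step: suppose the statement holds for some k ≥ 7, so 2·3^k ≥ 36k^2 + 40k.
Then 2·3^(k + 1) = 3·(2·3^k) ≥ 3·(36k^2 + 40k).
Also, for k ≥ 7 we have 3·(36k^2 + 40k) ≥ 36(k+1)^2 + 40(k+1), since 3·(36k^2 + 40k) − (36(k+1)^2 + 40(k+1)) = 72k^2 + 8k - 76, which is nonnegative for all k ≥ 7.
Combining, 2·3^(k + 1) ≥ 36(k+1)^2 + 40(k+1).
This completes the induction.
Hence the smallest such M is 7.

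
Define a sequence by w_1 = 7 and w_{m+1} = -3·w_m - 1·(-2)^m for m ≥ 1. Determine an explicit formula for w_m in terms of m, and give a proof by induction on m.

w_m = -(-2)^m + 5(-3)^(m - 1)

Computing the first terms: w_1 = 7, w_2 = -19, w_3 = 53. This suggests w_m = -(-2)^m + 5(-3)^(m - 1).
For the base case m = 1: the formula gives 7 = 7 = w_1.
Suppose the result is true for m = j, so w_j = -(-2)^j + 5(-3)^(j - 1).
Then w_{j+1} = -3·w_j - 1·(-2)^j = -3·(-(-2)^j + 5(-3)^(j - 1)) - 1·(-2)^j = -(-2)^(j + 1) + 5(-3)^j = -(-2)^(j+1) + 5(-3)^((j+1) - 1),
which is the claimed formula at m = j+1.
Hence, by induction on m, the claim holds for every m ≥ 1.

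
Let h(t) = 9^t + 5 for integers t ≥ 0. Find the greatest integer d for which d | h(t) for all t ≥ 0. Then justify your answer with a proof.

d = 2

Computing the first values: h(0) = 6 and h(1) = 14; gcd(6, 14) = 2, so d ≤ 2.
We prove 2 | 9^t + 5 for all t ≥ 0 by induction on t.
When t = 0: h(0) = 6 = 2·(3), so 2 | h(0).
Inductive step: suppose the statement holds for some i ≥ 0, i.e. 2 | h(i). Then
h(i+1) = 9^(i+1) + 5 = 9·(9^i + 5) - 40 = 9·h(i) - 40. The first term is divisible by 2 by the inductive hypothesis, and -40 is divisible by 2. Hence 2 | h(i+1).
By induction, the statement is established for all t ≥ 0.
Therefore the largest such d is 2.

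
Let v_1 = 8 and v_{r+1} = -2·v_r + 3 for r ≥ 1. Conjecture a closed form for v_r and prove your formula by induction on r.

v_r = 7(-2)^(r - 1) + 1

Computing the first terms: v_1 = 8, v_2 = -13, v_3 = 29. This suggests v_r = 7(-2)^(r - 1) + 1.
For the base case r = 1: the formula gives 8 = 8 = v_1.
Inductive step: suppose the statement holds for some i ≥ 1, so v_i = 7(-2)^(i - 1) + 1.
Then v_{i+1} = -2·v_i + 3 = -2·(7(-2)^(i - 1) + 1) + 3 = 7(-2)^i + 1 = 7(-2)^((i+1) - 1) + 1,
which is the claimed formula at r = i+1.
This completes the induction.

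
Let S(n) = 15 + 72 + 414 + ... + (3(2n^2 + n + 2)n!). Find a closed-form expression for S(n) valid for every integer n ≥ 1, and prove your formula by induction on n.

We claim S(n) = (6n + 3)(n + 1)! - 3 for all n ≥ 1.
Base case (n = 1): S(1) = 15, and the closed form gives 15. They agree.
Inductive step: assume the claim holds for n = j, so S(j) = (6j + 3)(j + 1)! - 3.
Then S(j+1) = S(j) + (3(2j^2 + 5j + 5)(j + 1)!) = ((6j + 3)(j + 1)! - 3) + (3(2j^2 + 5j + 5)(j + 1)!).
Simplifying, S(j+1) = (6(j+1) + 3)((j+1) + 1)! - 3,
which is the closed form with n = j+1.
This completes the induction.

S(n) = (6n + 3)(n + 1)! - 3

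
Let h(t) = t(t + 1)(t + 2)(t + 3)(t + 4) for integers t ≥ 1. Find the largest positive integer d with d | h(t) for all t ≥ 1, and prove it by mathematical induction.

Computing the first values: h(1) = 120 and h(2) = 720; gcd(120, 720) = 120, so d ≤ 120.
We prove 120 | t(t + 1)(t + 2)(t + 3)(t + 4) for all t ≥ 1 by induction on t.
Base step (t = 1): h(1) = 120 = 120·(1), so 120 | h(1).
Inductive step: suppose the statement holds for some k ≥ 1, i.e. 120 | h(k). Then
h(k+1) − h(k) = (k+1)·(k+2)·(k+3)·(k+4)·(k+5) − k·(k+1)·(k+2)·(k+3)·(k+4) = (k+1)·(k+2)·(k+3)·(k+4)·[(k+5) − k] = 5·(k+1)·(k+2)·(k+3)·(k+4). The product of 4 consecutive integers is divisible by (4)! = 24, so h(k+1) − h(k) is divisible by 5·24 = 120. By the inductive hypothesis 120 | h(k), hence 120 | h(k+1).
By induction, the statement is established for all t ≥ 1.
Therefore the largest such d is 120.

d = 120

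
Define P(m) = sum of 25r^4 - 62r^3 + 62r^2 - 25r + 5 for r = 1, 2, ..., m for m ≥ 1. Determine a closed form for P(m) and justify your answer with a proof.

P(m) = m(5m^4 - 3m^3 - 2m^2 + 3m + 2)

We claim P(m) = m(5m^4 - 3m^3 - 2m^2 + 3m + 2) for all m ≥ 1.
When m = 1: P(1) = 5, and the closed form gives 5. They agree.
Inductive step: assume the claim holds for m = r, so P(r) = r(5r^4 - 3r^3 - 2r^2 + 3r + 2).
Then P(r+1) = P(r) + (25r^4 + 38r^3 + 26r^2 + 13r + 5) = (r(5r^4 - 3r^3 - 2r^2 + 3r + 2)) + (25r^4 + 38r^3 + 26r^2 + 13r + 5).
Simplifying, P(r+1) = (r + 1)(5r^4 + 17r^3 + 19r^2 + 10r + 5) = (r+1)(5(r+1)^4 - 3(r+1)^3 - 2(r+1)^2 + 3(r+1) + 2),
which is the closed form with m = r+1.
This completes the induction.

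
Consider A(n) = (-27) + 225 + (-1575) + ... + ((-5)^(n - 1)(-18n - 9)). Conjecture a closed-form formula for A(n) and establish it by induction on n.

We claim A(n) = (-5)^n(3n + 2) - 2 for all n ≥ 1.
When n = 1: A(1) = -27, and the closed form gives -27. They agree.
For the inductive step, assume it holds for an arbitrary i ≥ 1, so A(i) = (-5)^i(3i + 2) - 2.
Then A(i+1) = A(i) + ((-5)^i(-18i - 27)) = ((-5)^i(3i + 2) - 2) + ((-5)^i(-18i - 27)).
Simplifying, A(i+1) = -15(-5)^i·i - 25(-5)^i - 2 = (-5)^(i+1)(3(i+1) + 2) - 2,
which is the closed form with n = i+1.
By induction, the statement is established for all n ≥ 1.

A(n) = (-5)^n(3n + 2) - 2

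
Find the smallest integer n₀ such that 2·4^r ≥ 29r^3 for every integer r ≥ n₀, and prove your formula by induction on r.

n₀ = 6

At r = 5: 2048 < 3625, so the inequality fails and n₀ ≥ 6. We prove 2·4^r ≥ 29r^3 for all r ≥ 6.
For the base case r = 6: 2·4^r = 8192 and 29r^3 = 6264, so 8192 ≥ 6264.
For the inductive step, assume it holds for an arbitrary m ≥ 6, so 2·4^m ≥ 29m^3.
Then 2·4^(m + 1) = 4·(2·4^m) ≥ 4·(29m^3).
Also, for m ≥ 6 we have 4·(29m^3) ≥ 29(m+1)^3, since 4 ≥ (1 + 1/m)^3 for all m ≥ 6.
Combining, 2·4^(m + 1) ≥ 29(m+1)^3.
By induction, the statement is established for all r ≥ 6.
Hence the smallest such n₀ is 6.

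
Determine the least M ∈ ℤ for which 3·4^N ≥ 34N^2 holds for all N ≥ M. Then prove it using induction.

At N = 3: 192 < 306, so the inequality fails and M ≥ 4. We prove 3·4^N ≥ 34N^2 for all N ≥ 4.
Base step (N = 4): 3·4^N = 768 and 34N^2 = 544, so 768 ≥ 544.
Suppose the result is true for N = r, so 3·4^r ≥ 34r^2.
Then 3·4^(r + 1) = 4·(3·4^r) ≥ 4·(34r^2).
Also, for r ≥ 4 we have 4·(34r^2) ≥ 34(r+1)^2, since 4 ≥ (1 + 1/r)^2 for all r ≥ 4.
Combining, 3·4^(r + 1) ≥ 34(r+1)^2.
This completes the induction.
Hence the smallest such M is 4.

M = 4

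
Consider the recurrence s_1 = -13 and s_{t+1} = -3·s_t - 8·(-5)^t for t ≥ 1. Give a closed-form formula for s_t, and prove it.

Computing the first terms: s_1 = -13, s_2 = 79, s_3 = -437. This suggests s_t = 7(-3)^(t - 1) + 4(-5)^t.
For the base case t = 1: the formula gives -13 = -13 = s_1.
For the inductive step, assume it holds for an arbitrary i ≥ 1, so s_i = 7(-3)^(i - 1) + 4(-5)^i.
Then s_{i+1} = -3·s_i - 8·(-5)^i = -3·(7(-3)^(i - 1) + 4(-5)^i) - 8·(-5)^i = 7(-3)^i + 4(-5)^(i + 1) = 7(-3)^((i+1) - 1) + 4(-5)^(i+1),
which is the claimed formula at t = i+1.
By induction, the statement is established for all t ≥ 1.

s_t = 7(-3)^(t - 1) + 4(-5)^t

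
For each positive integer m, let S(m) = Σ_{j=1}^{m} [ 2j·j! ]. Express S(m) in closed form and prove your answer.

S(m) = (2m + 2)m! - 2

We claim S(m) = (2m + 2)m! - 2 for all m ≥ 1.
Base case (m = 1): S(1) = 2, and the closed form gives 2. They agree.
Suppose the result is true for m = j, so S(j) = (2j + 2)j! - 2.
Then S(j+1) = S(j) + (2(j + 1)(j + 1)!) = ((2j + 2)j! - 2) + (2(j + 1)(j + 1)!).
Simplifying, S(j+1) = (2(j+1) + 2)(j+1)! - 2,
which is the closed form with m = j+1.
Hence, by induction on m, the claim holds for every m ≥ 1.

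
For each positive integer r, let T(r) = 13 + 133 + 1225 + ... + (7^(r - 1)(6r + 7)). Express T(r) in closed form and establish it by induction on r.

T(r) = 7^r(r + 1) - 1

We claim T(r) = 7^r(r + 1) - 1 for all r ≥ 1.
For the base case r = 1: T(1) = 13, and the closed form gives 13. They agree.
Suppose the result is true for r = p, so T(p) = 7^p(p + 1) - 1.
Then T(p+1) = T(p) + (7^p(6p + 13)) = (7^p(p + 1) - 1) + (7^p(6p + 13)).
Simplifying, T(p+1) = 7·7^p·p + 14·7^p - 1 = 7^(p+1)((p+1) + 1) - 1,
which is the closed form with r = p+1.
By induction, the statement is established for all r ≥ 1.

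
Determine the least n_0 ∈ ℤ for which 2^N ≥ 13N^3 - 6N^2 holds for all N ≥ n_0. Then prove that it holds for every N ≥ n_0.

At N = 15: 32768 < 42525, so the inequality fails and n_0 ≥ 16. We prove 2^N ≥ 13N^3 - 6N^2 for all N ≥ 16.
Base step (N = 16): 2^N = 65536 and 13N^3 - 6N^2 = 51712, so 65536 ≥ 51712.
For the inductive step, assume it holds for an arbitrary p ≥ 16, so 2^p ≥ 13p^3 - 6p^2.
Then 2^(p + 1) = 2·(2^p) ≥ 2·(13p^3 - 6p^2).
Also, for p ≥ 16 we have 2·(13p^3 - 6p^2) ≥ 13(p+1)^3 - 6(p+1)^2, since 2·(13p^3 - 6p^2) − (13(p+1)^3 - 6(p+1)^2) = 13p^3 - 45p^2 - 27p - 7, which is nonnegative for all p ≥ 16.
Combining, 2^(p + 1) ≥ 13(p+1)^3 - 6(p+1)^2.
By the principle of mathematical induction, the result holds for all N ≥ 16.
Hence the smallest such n_0 is 16.

n_0 = 16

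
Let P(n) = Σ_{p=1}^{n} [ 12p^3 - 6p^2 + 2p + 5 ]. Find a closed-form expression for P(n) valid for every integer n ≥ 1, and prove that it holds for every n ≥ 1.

We claim P(n) = n(3n^3 + 4n^2 + n + 5) for all n ≥ 1.
For the base case n = 1: P(1) = 13, and the closed form gives 13. They agree.
Inductive step: assume the claim holds for n = p, so P(p) = p(3p^3 + 4p^2 + p + 5).
Then P(p+1) = P(p) + (12p^3 + 30p^2 + 26p + 13) = (p(3p^3 + 4p^2 + p + 5)) + (12p^3 + 30p^2 + 26p + 13).
Simplifying, P(p+1) = (p + 1)(3p^3 + 13p^2 + 18p + 13) = (p+1)(3(p+1)^3 + 4(p+1)^2 + (p+1) + 5),
which is the closed form with n = p+1.
By the principle of mathematical induction, the result holds for all n ≥ 1.

P(n) = n(3n^3 + 4n^2 + n + 5)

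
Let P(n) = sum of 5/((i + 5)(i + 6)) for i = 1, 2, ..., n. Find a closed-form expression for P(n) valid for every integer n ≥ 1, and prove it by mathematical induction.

P(n) = 5n/(6(n + 6))

We claim P(n) = 5n/(6(n + 6)) for all n ≥ 1.
For the base case n = 1: P(1) = 5/42, and the closed form gives 5/42. They agree.
Suppose the result is true for n = i, so P(i) = 5i/(6(i + 6)).
Then P(i+1) = P(i) + (5/((i + 6)(i + 7))) = (5i/(6(i + 6))) + (5/((i + 6)(i + 7))).
Simplifying, P(i+1) = 5(i + 1)/(6(i + 7)) = 5(i+1)/(6((i+1) + 6)),
which is the closed form with n = i+1.
This completes the induction.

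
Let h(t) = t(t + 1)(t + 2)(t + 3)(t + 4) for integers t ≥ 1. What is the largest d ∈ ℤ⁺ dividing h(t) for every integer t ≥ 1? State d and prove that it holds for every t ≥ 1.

Computing the first values: h(1) = 120 and h(2) = 720; gcd(120, 720) = 120, so d ≤ 120.
We prove 120 | t(t + 1)(t + 2)(t + 3)(t + 4) for all t ≥ 1 by induction on t.
When t = 1: h(1) = 120 = 120·(1), so 120 | h(1).
Inductive step: suppose the statement holds for some i ≥ 1, i.e. 120 | h(i). Then
h(i+1) − h(i) = (i+1)·(i+2)·(i+3)·(i+4)·(i+5) − i·(i+1)·(i+2)·(i+3)·(i+4) = (i+1)·(i+2)·(i+3)·(i+4)·[(i+5) − i] = 5·(i+1)·(i+2)·(i+3)·(i+4). The product of 4 consecutive integers is divisible by (4)! = 24, so h(i+1) − h(i) is divisible by 5·24 = 120. By the inductive hypothesis 120 | h(i), hence 120 | h(i+1).
This completes the induction.
Therefore the largest such d is 120.

d = 120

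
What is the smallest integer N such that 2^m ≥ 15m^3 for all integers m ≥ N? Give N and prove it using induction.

At m = 15: 32768 < 50625, so the inequality fails and N ≥ 16. We prove 2^m ≥ 15m^3 for all m ≥ 16.
For the base case m = 16: 2^m = 65536 and 15m^3 = 61440, so 65536 ≥ 61440.
For the inductive step, assume it holds for an arbitrary j ≥ 16, so 2^j ≥ 15j^3.
Then 2^(j + 1) = 2·(2^j) ≥ 2·(15j^3).
Also, for j ≥ 16 we have 2·(15j^3) ≥ 15(j+1)^3, since 2 ≥ (1 + 1/j)^3 for all j ≥ 16.
Combining, 2^(j + 1) ≥ 15(j+1)^3.
This completes the induction.
Hence the smallest such N is 16.

N = 16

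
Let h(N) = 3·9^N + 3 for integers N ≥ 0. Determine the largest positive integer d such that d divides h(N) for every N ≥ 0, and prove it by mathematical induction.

d = 6

Computing the first values: h(0) = 6 and h(1) = 30; gcd(6, 30) = 6, so d ≤ 6.
We prove 6 | 3·9^N + 3 for all N ≥ 0 by induction on N.
Base step (N = 0): h(0) = 6 = 6·(1), so 6 | h(0).
Inductive step: assume the claim holds for N = p, i.e. 6 | h(p). Then
h(p+1) = 3·9^(p+1) + 3 = 9·(3·9^p + 3) - 24 = 9·h(p) - 24. The first term is divisible by 6 by the inductive hypothesis, and -24 is divisible by 6. Hence 6 | h(p+1).
By induction, the statement is established for all N ≥ 0.
Therefore the largest such d is 6.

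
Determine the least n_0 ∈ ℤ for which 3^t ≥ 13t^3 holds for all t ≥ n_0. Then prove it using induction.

n_0 = 9

At t = 8: 6561 < 6656, so the inequality fails and n_0 ≥ 9. We prove 3^t ≥ 13t^3 for all t ≥ 9.
Base step (t = 9): 3^t = 19683 and 13t^3 = 9477, so 19683 ≥ 9477.
Suppose the result is true for t = p, so 3^p ≥ 13p^3.
Then 3^(p + 1) = 3·(3^p) ≥ 3·(13p^3).
Also, for p ≥ 9 we have 3·(13p^3) ≥ 13(p+1)^3, since 3 ≥ (1 + 1/p)^3 for all p ≥ 9.
Combining, 3^(p + 1) ≥ 13(p+1)^3.
By the principle of mathematical induction, the result holds for all t ≥ 9.
Hence the smallest such n_0 is 9.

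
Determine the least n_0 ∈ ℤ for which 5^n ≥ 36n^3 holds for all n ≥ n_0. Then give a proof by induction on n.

At n = 5: 3125 < 4500, so the inequality fails and n_0 ≥ 6. We prove 5^n ≥ 36n^3 for all n ≥ 6.
Base step (n = 6): 5^n = 15625 and 36n^3 = 7776, so 15625 ≥ 7776.
Inductive step: suppose the statement holds for some r ≥ 6, so 5^r ≥ 36r^3.
Then 5^(r + 1) = 5·(5^r) ≥ 5·(36r^3).
Also, for r ≥ 6 we have 5·(36r^3) ≥ 36(r+1)^3, since 5 ≥ (1 + 1/r)^3 for all r ≥ 6.
Combining, 5^(r + 1) ≥ 36(r+1)^3.
This completes the induction.
Hence the smallest such n_0 is 6.

n_0 = 6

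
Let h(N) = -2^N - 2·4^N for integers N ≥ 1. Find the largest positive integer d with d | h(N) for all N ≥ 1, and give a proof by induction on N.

d = 2

Computing the first values: h(1) = -10 and h(2) = -36; gcd(-10, -36) = 2, so d ≤ 2.
We prove 2 | -2^N - 2·4^N for all N ≥ 1 by induction on N.
For the base case N = 1: h(1) = -10 = 2·(-5), so 2 | h(1).
Suppose the result is true for N = k, i.e. 2 | h(k). Then
h(k+1) − 4·h(k) = (-2^(k+1) - 2·4^(k+1)) − 4·(-2^k - 2·4^k) = (-1)·2^k·(2 − 4) = (2)·2^k. Since 2 | h(k) by the inductive hypothesis, 2 | 4·h(k); and 2 | 2 since 2 = 2·1. Therefore 2 | h(k+1).
This completes the induction.
Therefore the largest such d is 2.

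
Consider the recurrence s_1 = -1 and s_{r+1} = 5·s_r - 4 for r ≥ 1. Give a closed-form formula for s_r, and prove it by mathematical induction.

Computing the first terms: s_1 = -1, s_2 = -9, s_3 = -49. This suggests s_r = -2·5^(r - 1) + 1.
Base step (r = 1): the formula gives -1 = -1 = s_1.
Inductive step: assume the claim holds for r = j, so s_j = -2·5^(j - 1) + 1.
Then s_{j+1} = 5·s_j - 4 = 5·(-2·5^(j - 1) + 1) - 4 = -2·5^j + 1 = -2·5^((j+1) - 1) + 1,
which is the claimed formula at r = j+1.
By induction, the statement is established for all r ≥ 1.

s_r = -2·5^(r - 1) + 1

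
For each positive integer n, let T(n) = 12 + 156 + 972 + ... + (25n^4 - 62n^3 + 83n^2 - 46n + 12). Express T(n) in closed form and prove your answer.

We claim T(n) = n(5n^4 - 3n^3 + 5n^2 + 3n + 2) for all n ≥ 1.
When n = 1: T(1) = 12, and the closed form gives 12. They agree.
Inductive step: assume the claim holds for n = i, so T(i) = i(5i^4 - 3i^3 + 5i^2 + 3i + 2).
Then T(i+1) = T(i) + (25i^4 + 38i^3 + 47i^2 + 34i + 12) = (i(5i^4 - 3i^3 + 5i^2 + 3i + 2)) + (25i^4 + 38i^3 + 47i^2 + 34i + 12).
Simplifying, T(i+1) = (i + 1)(5i^4 + 17i^3 + 26i^2 + 24i + 12) = (i+1)(5(i+1)^4 - 3(i+1)^3 + 5(i+1)^2 + 3(i+1) + 2),
which is the closed form with n = i+1.
By the principle of mathematical induction, the result holds for all n ≥ 1.

T(n) = n(5n^4 - 3n^3 + 5n^2 + 3n + 2)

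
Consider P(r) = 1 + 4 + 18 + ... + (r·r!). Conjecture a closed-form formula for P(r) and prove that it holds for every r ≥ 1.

We claim P(r) = (r + 1)r! - 1 for all r ≥ 1.
Base case (r = 1): P(1) = 1, and the closed form gives 1. They agree.
For the inductive step, assume it holds for an arbitrary j ≥ 1, so P(j) = (j + 1)j! - 1.
Then P(j+1) = P(j) + ((j + 1)(j + 1)!) = ((j + 1)j! - 1) + ((j + 1)(j + 1)!).
Simplifying, P(j+1) = ((j+1) + 1)(j+1)! - 1,
which is the closed form with r = j+1.
This completes the induction.

P(r) = (r + 1)r! - 1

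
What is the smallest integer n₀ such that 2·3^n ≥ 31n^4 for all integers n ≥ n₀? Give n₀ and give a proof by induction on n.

At n = 11: 354294 < 453871, so the inequality fails and n₀ ≥ 12. We prove 2·3^n ≥ 31n^4 for all n ≥ 12.
Base step (n = 12): 2·3^n = 1062882 and 31n^4 = 642816, so 1062882 ≥ 642816.
Inductive step: suppose the statement holds for some j ≥ 12, so 2·3^j ≥ 31j^4.
Then 2·3^(j + 1) = 3·(2·3^j) ≥ 3·(31j^4).
Also, for j ≥ 12 we have 3·(31j^4) ≥ 31(j+1)^4, since 3 ≥ (1 + 1/j)^4 for all j ≥ 12.
Combining, 2·3^(j + 1) ≥ 31(j+1)^4.
By induction, the statement is established for all n ≥ 12.
Hence the smallest such n₀ is 12.

n₀ = 12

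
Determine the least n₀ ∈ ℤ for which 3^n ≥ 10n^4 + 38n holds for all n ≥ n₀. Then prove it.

n₀ = 11

At n = 10: 59049 < 100380, so the inequality fails and n₀ ≥ 11. We prove 3^n ≥ 10n^4 + 38n for all n ≥ 11.
For the base case n = 11: 3^n = 177147 and 10n^4 + 38n = 146828, so 177147 ≥ 146828.
For the inductive step, assume it holds for an arbitrary k ≥ 11, so 3^k ≥ 10k^4 + 38k.
Then 3^(k + 1) = 3·(3^k) ≥ 3·(10k^4 + 38k).
Also, for k ≥ 11 we have 3·(10k^4 + 38k) ≥ 10(k+1)^4 + 38(k+1), since 3·(10k^4 + 38k) − (10(k+1)^4 + 38(k+1)) = 20k^4 - 40k^3 - 60k^2 + 36k - 48, which is nonnegative for all k ≥ 11.
Combining, 3^(k + 1) ≥ 10(k+1)^4 + 38(k+1).
Hence, by induction on n, the claim holds for every n ≥ 11.
Hence the smallest such n₀ is 11.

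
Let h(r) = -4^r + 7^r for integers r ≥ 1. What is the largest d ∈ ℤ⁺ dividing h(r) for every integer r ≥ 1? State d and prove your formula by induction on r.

Computing the first values: h(1) = 3 and h(2) = 33; gcd(3, 33) = 3, so d ≤ 3.
We prove 3 | -4^r + 7^r for all r ≥ 1 by induction on r.
When r = 1: h(1) = 3 = 3·(1), so 3 | h(1).
For the inductive step, assume it holds for an arbitrary k ≥ 1, i.e. 3 | h(k). Then
7^{k+1} − 4^{k+1} = 7·7^k − 4·4^k = 7·(7^k − 4^k) + (3)·4^k. The first term is divisible by 3 by the inductive hypothesis, and the second term (3)·4^k is divisible by 3 since 3 | 3. Hence 3 | h(k+1).
By induction, the statement is established for all r ≥ 1.
Therefore the largest such d is 3.

d = 3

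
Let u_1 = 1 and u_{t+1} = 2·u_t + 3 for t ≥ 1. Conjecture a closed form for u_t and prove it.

Computing the first terms: u_1 = 1, u_2 = 5, u_3 = 13. This suggests u_t = 2^(t + 1) - 3.
For the base case t = 1: the formula gives 1 = 1 = u_1.
Inductive step: assume the claim holds for t = m, so u_m = 2^(m + 1) - 3.
Then u_{m+1} = 2·u_m + 3 = 2·(2^(m + 1) - 3) + 3 = 2^(m + 2) - 3 = 2^((m+1) + 1) - 3,
which is the claimed formula at t = m+1.
This completes the induction.

u_t = 2^(t + 1) - 3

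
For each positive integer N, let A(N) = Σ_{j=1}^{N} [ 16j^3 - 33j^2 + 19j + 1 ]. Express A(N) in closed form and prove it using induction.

A(N) = N(4N^3 - 3N^2 - 3N + 5)

We claim A(N) = N(4N^3 - 3N^2 - 3N + 5) for all N ≥ 1.
When N = 1: A(1) = 3, and the closed form gives 3. They agree.
Inductive step: suppose the statement holds for some j ≥ 1, so A(j) = j(4j^3 - 3j^2 - 3j + 5).
Then A(j+1) = A(j) + (16j^3 + 15j^2 + j + 3) = (j(4j^3 - 3j^2 - 3j + 5)) + (16j^3 + 15j^2 + j + 3).
Simplifying, A(j+1) = (j + 1)(4j^3 + 9j^2 + 3j + 3) = (j+1)(4(j+1)^3 - 3(j+1)^2 - 3(j+1) + 5),
which is the closed form with N = j+1.
This completes the induction.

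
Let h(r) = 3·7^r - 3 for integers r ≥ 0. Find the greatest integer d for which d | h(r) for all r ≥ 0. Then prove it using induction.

d = 18

Computing the first values: h(0) = 0 and h(1) = 18; gcd(0, 18) = 18, so d ≤ 18.
We prove 18 | 3·7^r - 3 for all r ≥ 0 by induction on r.
For the base case r = 0: h(0) = 0 = 18·(0), so 18 | h(0).
For the inductive step, assume it holds for an arbitrary j ≥ 0, i.e. 18 | h(j). Then
h(j+1) = 3·7^(j+1) - 3 = 7·(3·7^j - 3) + 18 = 7·h(j) + 18. The first term is divisible by 18 by the inductive hypothesis, and 18 is divisible by 18. Hence 18 | h(j+1).
Hence, by induction on r, the claim holds for every r ≥ 0.
Therefore the largest such d is 18.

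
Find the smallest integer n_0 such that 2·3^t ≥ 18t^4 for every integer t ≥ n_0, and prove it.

At t = 10: 118098 < 180000, so the inequality fails and n_0 ≥ 11. We prove 2·3^t ≥ 18t^4 for all t ≥ 11.
When t = 11: 2·3^t = 354294 and 18t^4 = 263538, so 354294 ≥ 263538.
Suppose the result is true for t = r, so 2·3^r ≥ 18r^4.
Then 2·3^(r + 1) = 3·(2·3^r) ≥ 3·(18r^4).
Also, for r ≥ 11 we have 3·(18r^4) ≥ 18(r+1)^4, since 3 ≥ (1 + 1/r)^4 for all r ≥ 11.
Combining, 2·3^(r + 1) ≥ 18(r+1)^4.
Hence, by induction on t, the claim holds for every t ≥ 11.
Hence the smallest such n_0 is 11.

n_0 = 11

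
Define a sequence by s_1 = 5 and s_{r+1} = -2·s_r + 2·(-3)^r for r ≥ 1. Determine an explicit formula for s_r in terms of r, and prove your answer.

s_r = -(-2)^(r - 1) - 2(-3)^r

Computing the first terms: s_1 = 5, s_2 = -16, s_3 = 50. This suggests s_r = -(-2)^(r - 1) - 2(-3)^r.
Base case (r = 1): the formula gives 5 = 5 = s_1.
Suppose the result is true for r = i, so s_i = -(-2)^(i - 1) - 2(-3)^i.
Then s_{i+1} = -2·s_i + 2·(-3)^i = -2·(-(-2)^(i - 1) - 2(-3)^i) + 2·(-3)^i = -(-2)^i - 2(-3)^(i + 1) = -(-2)^((i+1) - 1) - 2(-3)^(i+1),
which is the claimed formula at r = i+1.
By induction, the statement is established for all r ≥ 1.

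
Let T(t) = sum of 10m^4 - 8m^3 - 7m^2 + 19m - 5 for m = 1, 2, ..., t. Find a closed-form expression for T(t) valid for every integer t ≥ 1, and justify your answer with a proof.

We claim T(t) = t(2t + 1)(t^3 + t^2 - 2t + 3) for all t ≥ 1.
When t = 1: T(1) = 9, and the closed form gives 9. They agree.
Inductive step: assume the claim holds for t = m, so T(m) = m(2m^4 + 3m^3 - 3m^2 + 4m + 3).
Then T(m+1) = T(m) + (10m^4 + 32m^3 + 29m^2 + 21m + 9) = (m(2m^4 + 3m^3 - 3m^2 + 4m + 3)) + (10m^4 + 32m^3 + 29m^2 + 21m + 9).
Simplifying, T(m+1) = (m + 1)(2m + 3)(m^3 + 4m^2 + 3m + 3) = (m+1)(2(m+1) + 1)((m+1)^3 + (m+1)^2 - 2(m+1) + 3),
which is the closed form with t = m+1.
By induction, the statement is established for all t ≥ 1.

T(t) = t(2t + 1)(t^3 + t^2 - 2t + 3)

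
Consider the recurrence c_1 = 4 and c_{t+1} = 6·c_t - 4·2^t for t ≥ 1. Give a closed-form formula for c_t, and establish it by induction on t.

Computing the first terms: c_1 = 4, c_2 = 16, c_3 = 80. This suggests c_t = 2^t + 2·6^(t - 1).
For the base case t = 1: the formula gives 4 = 4 = c_1.
For the inductive step, assume it holds for an arbitrary m ≥ 1, so c_m = 2^m + 2·6^(m - 1).
Then c_{m+1} = 6·c_m - 4·2^m = 6·(2^m + 2·6^(m - 1)) - 4·2^m = 2^(m + 1) + 2·6^m = 2^(m+1) + 2·6^((m+1) - 1),
which is the claimed formula at t = m+1.
Hence, by induction on t, the claim holds for every t ≥ 1.

c_t = 2^t + 2·6^(t - 1)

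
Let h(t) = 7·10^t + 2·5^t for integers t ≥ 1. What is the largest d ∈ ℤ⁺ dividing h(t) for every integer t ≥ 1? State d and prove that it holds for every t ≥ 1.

Computing the first values: h(1) = 80 and h(2) = 750; gcd(80, 750) = 10, so d ≤ 10.
We prove 10 | 7·10^t + 2·5^t for all t ≥ 1 by induction on t.
Base case (t = 1): h(1) = 80 = 10·(8), so 10 | h(1).
Inductive step: suppose the statement holds for some j ≥ 1, i.e. 10 | h(j). Then
h(j+1) − 10·h(j) = (7·10^(j+1) + 2·5^(j+1)) − 10·(7·10^j + 2·5^j) = (2)·5^j·(5 − 10) = (-10)·5^j. Since 10 | h(j) by the inductive hypothesis, 10 | 10·h(j); and 10 | -10 since -10 = 10·-1. Therefore 10 | h(j+1).
By the principle of mathematical induction, the result holds for all t ≥ 1.
Therefore the largest such d is 10.

d = 10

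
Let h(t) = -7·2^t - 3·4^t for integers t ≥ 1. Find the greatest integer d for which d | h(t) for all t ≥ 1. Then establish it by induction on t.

Computing the first values: h(1) = -26 and h(2) = -76; gcd(-26, -76) = 2, so d ≤ 2.
We prove 2 | -7·2^t - 3·4^t for all t ≥ 1 by induction on t.
Base case (t = 1): h(1) = -26 = 2·(-13), so 2 | h(1).
For the inductive step, assume it holds for an arbitrary i ≥ 1, i.e. 2 | h(i). Then
h(i+1) − 4·h(i) = (-7·2^(i+1) - 3·4^(i+1)) − 4·(-7·2^i - 3·4^i) = (-7)·2^i·(2 − 4) = (14)·2^i. Since 2 | h(i) by the inductive hypothesis, 2 | 4·h(i); and 2 | 14 since 14 = 2·7. Therefore 2 | h(i+1).
This completes the induction.
Therefore the largest such d is 2.

d = 2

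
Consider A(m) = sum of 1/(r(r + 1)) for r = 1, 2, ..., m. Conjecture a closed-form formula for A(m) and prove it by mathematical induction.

A(m) = m/(m + 1)

We claim A(m) = m/(m + 1) for all m ≥ 1.
Base case (m = 1): A(1) = 1/2, and the closed form gives 1/2. They agree.
For the inductive step, assume it holds for an arbitrary r ≥ 1, so A(r) = r/(r + 1).
Then A(r+1) = A(r) + (1/((r + 1)(r + 2))) = (r/(r + 1)) + (1/((r + 1)(r + 2))).
Simplifying, A(r+1) = (r + 1)/(r + 2) = (r+1)/((r+1) + 1),
which is the closed form with m = r+1.
Hence, by induction on m, the claim holds for every m ≥ 1.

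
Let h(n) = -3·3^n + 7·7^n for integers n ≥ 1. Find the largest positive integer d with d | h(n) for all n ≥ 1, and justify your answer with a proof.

Computing the first values: h(1) = 40 and h(2) = 316; gcd(40, 316) = 4, so d ≤ 4.
We prove 4 | -3·3^n + 7·7^n for all n ≥ 1 by induction on n.
Base step (n = 1): h(1) = 40 = 4·(10), so 4 | h(1).
Inductive step: suppose the statement holds for some i ≥ 1, i.e. 4 | h(i). Then
h(i+1) − 7·h(i) = (-3·3^(i+1) + 7·7^(i+1)) − 7·(-3·3^i + 7·7^i) = (-3)·3^i·(3 − 7) = (12)·3^i. Since 4 | h(i) by the inductive hypothesis, 4 | 7·h(i); and 4 | 12 since 12 = 4·3. Therefore 4 | h(i+1).
By the principle of mathematical induction, the result holds for all n ≥ 1.
Therefore the largest such d is 4.

d = 4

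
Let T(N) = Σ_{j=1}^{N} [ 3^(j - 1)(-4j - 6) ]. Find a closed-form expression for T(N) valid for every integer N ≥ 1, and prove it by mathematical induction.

We claim T(N) = -2·3^N(N + 1) + 2 for all N ≥ 1.
Base step (N = 1): T(1) = -10, and the closed form gives -10. They agree.
For the inductive step, assume it holds for an arbitrary j ≥ 1, so T(j) = -2·3^j(j + 1) + 2.
Then T(j+1) = T(j) + (3^j(-4j - 10)) = (-2·3^j(j + 1) + 2) + (3^j(-4j - 10)).
Simplifying, T(j+1) = -6·3^j·j - 12·3^j + 2 = -2·3^(j+1)((j+1) + 1) + 2,
which is the closed form with N = j+1.
By induction, the statement is established for all N ≥ 1.

T(N) = -2·3^N(N + 1) + 2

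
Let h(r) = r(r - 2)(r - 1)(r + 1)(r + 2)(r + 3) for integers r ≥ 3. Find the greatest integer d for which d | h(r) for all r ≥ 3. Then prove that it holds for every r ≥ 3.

Computing the first values: h(3) = 720 and h(4) = 5040; gcd(720, 5040) = 720, so d ≤ 720.
We prove 720 | r(r - 2)(r - 1)(r + 1)(r + 2)(r + 3) for all r ≥ 3 by induction on r.
For the base case r = 3: h(3) = 720 = 720·(1), so 720 | h(3).
Inductive step: assume the claim holds for r = i, i.e. 720 | h(i). Then
h(i+1) − h(i) = (i-1)·i·(i+1)·(i+2)·(i+3)·(i+4) − (i-2)·(i-1)·i·(i+1)·(i+2)·(i+3) = (i-1)·i·(i+1)·(i+2)·(i+3)·[(i+4) − (i-2)] = 6·(i-1)·i·(i+1)·(i+2)·(i+3). The product of 5 consecutive integers is divisible by (5)! = 120, so h(i+1) − h(i) is divisible by 6·120 = 720. By the inductive hypothesis 720 | h(i), hence 720 | h(i+1).
By the principle of mathematical induction, the result holds for all r ≥ 3.
Therefore the largest such d is 720.

d = 720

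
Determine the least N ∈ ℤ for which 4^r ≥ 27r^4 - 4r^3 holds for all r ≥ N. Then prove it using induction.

At r = 8: 65536 < 108544, so the inequality fails and N ≥ 9. We prove 4^r ≥ 27r^4 - 4r^3 for all r ≥ 9.
When r = 9: 4^r = 262144 and 27r^4 - 4r^3 = 174231, so 262144 ≥ 174231.
Suppose the result is true for r = j, so 4^j ≥ 27j^4 - 4j^3.
Then 4^(j + 1) = 4·(4^j) ≥ 4·(27j^4 - 4j^3).
Also, for j ≥ 9 we have 4·(27j^4 - 4j^3) ≥ 27(j+1)^4 - 4(j+1)^3, since 4·(27j^4 - 4j^3) − (27(j+1)^4 - 4(j+1)^3) = 81j^4 - 120j^3 - 150j^2 - 96j - 23, which is nonnegative for all j ≥ 9.
Combining, 4^(j + 1) ≥ 27(j+1)^4 - 4(j+1)^3.
Hence, by induction on r, the claim holds for every r ≥ 9.
Hence the smallest such N is 9.

N = 9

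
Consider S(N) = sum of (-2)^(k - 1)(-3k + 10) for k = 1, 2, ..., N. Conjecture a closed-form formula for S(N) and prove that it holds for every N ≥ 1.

We claim S(N) = (-2)^N(N - 3) + 3 for all N ≥ 1.
Base case (N = 1): S(1) = 7, and the closed form gives 7. They agree.
Inductive step: suppose the statement holds for some k ≥ 1, so S(k) = (-2)^k(k - 3) + 3.
Then S(k+1) = S(k) + ((-2)^k(-3k + 7)) = ((-2)^k(k - 3) + 3) + ((-2)^k(-3k + 7)).
Simplifying, S(k+1) = (-2)^(k + 1)k + (-2)^(k + 2) + 3 = (-2)^(k+1)((k+1) - 3) + 3,
which is the closed form with N = k+1.
By the principle of mathematical induction, the result holds for all N ≥ 1.

S(N) = (-2)^N(N - 3) + 3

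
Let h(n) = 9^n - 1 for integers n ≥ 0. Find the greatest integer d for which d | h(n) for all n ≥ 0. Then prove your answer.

d = 8

Computing the first values: h(0) = 0 and h(1) = 8; gcd(0, 8) = 8, so d ≤ 8.
We prove 8 | 9^n - 1 for all n ≥ 0 by induction on n.
Base case (n = 0): h(0) = 0 = 8·(0), so 8 | h(0).
Inductive step: assume the claim holds for n = k, i.e. 8 | h(k). Then
h(k+1) = 9^(k+1) - 1 = 9·(9^k - 1) + 8 = 9·h(k) + 8. The first term is divisible by 8 by the inductive hypothesis, and 8 is divisible by 8. Hence 8 | h(k+1).
By induction, the statement is established for all n ≥ 0.
Therefore the largest such d is 8.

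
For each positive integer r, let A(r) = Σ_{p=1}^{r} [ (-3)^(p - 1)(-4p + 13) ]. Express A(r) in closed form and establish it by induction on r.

A(r) = (-3)^r(r - 3) + 3

We claim A(r) = (-3)^r(r - 3) + 3 for all r ≥ 1.
Base case (r = 1): A(1) = 9, and the closed form gives 9. They agree.
For the inductive step, assume it holds for an arbitrary p ≥ 1, so A(p) = (-3)^p(p - 3) + 3.
Then A(p+1) = A(p) + ((-3)^p(-4p + 9)) = ((-3)^p(p - 3) + 3) + ((-3)^p(-4p + 9)).
Simplifying, A(p+1) = -3(-3)^p·p + 6(-3)^p + 3 = (-3)^(p+1)((p+1) - 3) + 3,
which is the closed form with r = p+1.
This completes the induction.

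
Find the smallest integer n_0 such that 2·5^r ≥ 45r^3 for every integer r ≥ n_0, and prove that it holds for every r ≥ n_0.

n_0 = 5

At r = 4: 1250 < 2880, so the inequality fails and n_0 ≥ 5. We prove 2·5^r ≥ 45r^3 for all r ≥ 5.
When r = 5: 2·5^r = 6250 and 45r^3 = 5625, so 6250 ≥ 5625.
Inductive step: assume the claim holds for r = i, so 2·5^i ≥ 45i^3.
Then 2·5^(i + 1) = 5·(2·5^i) ≥ 5·(45i^3).
Also, for i ≥ 5 we have 5·(45i^3) ≥ 45(i+1)^3, since 5 ≥ (1 + 1/i)^3 for all i ≥ 5.
Combining, 2·5^(i + 1) ≥ 45(i+1)^3.
By the principle of mathematical induction, the result holds for all r ≥ 5.
Hence the smallest such n_0 is 5.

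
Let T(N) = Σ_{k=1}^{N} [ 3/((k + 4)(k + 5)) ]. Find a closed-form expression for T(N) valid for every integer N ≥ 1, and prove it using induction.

T(N) = 3N/(5(N + 5))

We claim T(N) = 3N/(5(N + 5)) for all N ≥ 1.
When N = 1: T(1) = 1/10, and the closed form gives 1/10. They agree.
Inductive step: assume the claim holds for N = k, so T(k) = 3k/(5(k + 5)).
Then T(k+1) = T(k) + (3/((k + 5)(k + 6))) = (3k/(5(k + 5))) + (3/((k + 5)(k + 6))).
Simplifying, T(k+1) = 3(k + 1)/(5(k + 6)) = 3(k+1)/(5((k+1) + 5)),
which is the closed form with N = k+1.
By induction, the statement is established for all N ≥ 1.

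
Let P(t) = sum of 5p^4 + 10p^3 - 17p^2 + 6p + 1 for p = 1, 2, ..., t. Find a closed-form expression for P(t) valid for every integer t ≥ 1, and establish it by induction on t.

We claim P(t) = t(t^4 + 5t^3 + t^2 - 3t + 1) for all t ≥ 1.
When t = 1: P(1) = 5, and the closed form gives 5. They agree.
For the inductive step, assume it holds for an arbitrary p ≥ 1, so P(p) = p(p^4 + 5p^3 + p^2 - 3p + 1).
Then P(p+1) = P(p) + (5p^4 + 30p^3 + 43p^2 + 22p + 5) = (p(p^4 + 5p^3 + p^2 - 3p + 1)) + (5p^4 + 30p^3 + 43p^2 + 22p + 5).
Simplifying, P(p+1) = (p + 1)(p^4 + 9p^3 + 22p^2 + 18p + 5) = (p+1)((p+1)^4 + 5(p+1)^3 + (p+1)^2 - 3(p+1) + 1),
which is the closed form with t = p+1.
Hence, by induction on t, the claim holds for every t ≥ 1.

P(t) = t(t^4 + 5t^3 + t^2 - 3t + 1)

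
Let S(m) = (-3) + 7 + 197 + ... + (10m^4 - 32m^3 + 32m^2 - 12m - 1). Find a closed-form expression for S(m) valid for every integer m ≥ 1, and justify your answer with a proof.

We claim S(m) = m(2m^4 - 3m^3 - 2m^2 + 2m - 2) for all m ≥ 1.
Base step (m = 1): S(1) = -3, and the closed form gives -3. They agree.
For the inductive step, assume it holds for an arbitrary r ≥ 1, so S(r) = r(2r^4 - 3r^3 - 2r^2 + 2r - 2).
Then S(r+1) = S(r) + (10r^4 + 8r^3 - 4r^2 - 4r - 3) = (r(2r^4 - 3r^3 - 2r^2 + 2r - 2)) + (10r^4 + 8r^3 - 4r^2 - 4r - 3).
Simplifying, S(r+1) = (r + 1)(2r^4 + 5r^3 + r^2 - 3r - 3) = (r+1)(2(r+1)^4 - 3(r+1)^3 - 2(r+1)^2 + 2(r+1) - 2),
which is the closed form with m = r+1.
By the principle of mathematical induction, the result holds for all m ≥ 1.

S(m) = m(2m^4 - 3m^3 - 2m^2 + 2m - 2)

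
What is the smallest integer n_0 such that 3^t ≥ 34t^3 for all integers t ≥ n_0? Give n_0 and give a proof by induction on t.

n_0 = 10

At t = 9: 19683 < 24786, so the inequality fails and n_0 ≥ 10. We prove 3^t ≥ 34t^3 for all t ≥ 10.
Base step (t = 10): 3^t = 59049 and 34t^3 = 34000, so 59049 ≥ 34000.
Suppose the result is true for t = m, so 3^m ≥ 34m^3.
Then 3^(m + 1) = 3·(3^m) ≥ 3·(34m^3).
Also, for m ≥ 10 we have 3·(34m^3) ≥ 34(m+1)^3, since 3 ≥ (1 + 1/m)^3 for all m ≥ 10.
Combining, 3^(m + 1) ≥ 34(m+1)^3.
By induction, the statement is established for all t ≥ 10.
Hence the smallest such n_0 is 10.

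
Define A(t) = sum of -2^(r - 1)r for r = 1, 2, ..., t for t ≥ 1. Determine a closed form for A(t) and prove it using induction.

A(t) = 2^t(-t + 1) - 1

We claim A(t) = 2^t(-t + 1) - 1 for all t ≥ 1.
For the base case t = 1: A(1) = -1, and the closed form gives -1. They agree.
For the inductive step, assume it holds for an arbitrary r ≥ 1, so A(r) = 2^r(-r + 1) - 1.
Then A(r+1) = A(r) + (2^r(-r - 1)) = (2^r(-r + 1) - 1) + (2^r(-r - 1)).
Simplifying, A(r+1) = -2·2^r·r - 1 = 2^(r+1)(-(r+1) + 1) - 1,
which is the closed form with t = r+1.
By induction, the statement is established for all t ≥ 1.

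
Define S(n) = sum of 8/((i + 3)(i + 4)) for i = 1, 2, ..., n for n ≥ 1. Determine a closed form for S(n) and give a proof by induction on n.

S(n) = 2n/(n + 4)

We claim S(n) = 2n/(n + 4) for all n ≥ 1.
Base step (n = 1): S(1) = 2/5, and the closed form gives 2/5. They agree.
Inductive step: assume the claim holds for n = i, so S(i) = 2i/(i + 4).
Then S(i+1) = S(i) + (8/((i + 4)(i + 5))) = (2i/(i + 4)) + (8/((i + 4)(i + 5))).
Simplifying, S(i+1) = 2(i + 1)/(i + 5) = 2(i+1)/((i+1) + 4),
which is the closed form with n = i+1.
This completes the induction.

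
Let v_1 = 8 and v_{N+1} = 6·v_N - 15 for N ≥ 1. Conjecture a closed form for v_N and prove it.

v_N = 5·6^(N - 1) + 3

Computing the first terms: v_1 = 8, v_2 = 33, v_3 = 183. This suggests v_N = 5·6^(N - 1) + 3.
For the base case N = 1: the formula gives 8 = 8 = v_1.
Suppose the result is true for N = m, so v_m = 5·6^(m - 1) + 3.
Then v_{m+1} = 6·v_m - 15 = 6·(5·6^(m - 1) + 3) - 15 = 5·6^m + 3 = 5·6^((m+1) - 1) + 3,
which is the claimed formula at N = m+1.
Hence, by induction on N, the claim holds for every N ≥ 1.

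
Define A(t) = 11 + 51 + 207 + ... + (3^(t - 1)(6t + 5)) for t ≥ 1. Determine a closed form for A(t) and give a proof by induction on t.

A(t) = 3^t(3t + 1) - 1

We claim A(t) = 3^t(3t + 1) - 1 for all t ≥ 1.
Base case (t = 1): A(1) = 11, and the closed form gives 11. They agree.
Inductive step: assume the claim holds for t = i, so A(i) = 3^i(3i + 1) - 1.
Then A(i+1) = A(i) + (3^i(6i + 11)) = (3^i(3i + 1) - 1) + (3^i(6i + 11)).
Simplifying, A(i+1) = 9·3^i·i + 12·3^i - 1 = 3^(i+1)(3(i+1) + 1) - 1,
which is the closed form with t = i+1.
This completes the induction.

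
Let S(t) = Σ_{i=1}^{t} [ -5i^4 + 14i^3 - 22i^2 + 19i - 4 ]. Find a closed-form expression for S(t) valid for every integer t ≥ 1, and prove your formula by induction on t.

We claim S(t) = -t(t^4 - t^3 + 2t^2 - 2t - 2) for all t ≥ 1.
When t = 1: S(1) = 2, and the closed form gives 2. They agree.
Inductive step: suppose the statement holds for some i ≥ 1, so S(i) = i(-i^4 + i^3 - 2i^2 + 2i + 2).
Then S(i+1) = S(i) + (-5i^4 - 6i^3 - 10i^2 - 3i + 2) = (i(-i^4 + i^3 - 2i^2 + 2i + 2)) + (-5i^4 - 6i^3 - 10i^2 - 3i + 2).
Simplifying, S(i+1) = -(i + 1)(i^4 + 3i^3 + 5i^2 + 3i - 2) = -(i+1)((i+1)^4 - (i+1)^3 + 2(i+1)^2 - 2(i+1) - 2),
which is the closed form with t = i+1.
This completes the induction.

S(t) = -t(t^4 - t^3 + 2t^2 - 2t - 2)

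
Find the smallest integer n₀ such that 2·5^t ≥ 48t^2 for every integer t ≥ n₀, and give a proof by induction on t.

At t = 3: 250 < 432, so the inequality fails and n₀ ≥ 4. We prove 2·5^t ≥ 48t^2 for all t ≥ 4.
For the base case t = 4: 2·5^t = 1250 and 48t^2 = 768, so 1250 ≥ 768.
Suppose the result is true for t = r, so 2·5^r ≥ 48r^2.
Then 2·5^(r + 1) = 5·(2·5^r) ≥ 5·(48r^2).
Also, for r ≥ 4 we have 5·(48r^2) ≥ 48(r+1)^2, since 5 ≥ (1 + 1/r)^2 for all r ≥ 4.
Combining, 2·5^(r + 1) ≥ 48(r+1)^2.
This completes the induction.
Hence the smallest such n₀ is 4.

n₀ = 4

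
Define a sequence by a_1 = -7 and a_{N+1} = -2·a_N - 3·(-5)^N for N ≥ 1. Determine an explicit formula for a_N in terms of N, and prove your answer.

Computing the first terms: a_1 = -7, a_2 = 29, a_3 = -133. This suggests a_N = (-2)^N + (-5)^N.
Base step (N = 1): the formula gives -7 = -7 = a_1.
Inductive step: suppose the statement holds for some j ≥ 1, so a_j = (-2)^j + (-5)^j.
Then a_{j+1} = -2·a_j - 3·(-5)^j = -2·((-2)^j + (-5)^j) - 3·(-5)^j = (-2)^(j + 1) + (-5)^(j + 1),
which is the claimed formula at N = j+1.
This completes the induction.

a_N = (-2)^N + (-5)^N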